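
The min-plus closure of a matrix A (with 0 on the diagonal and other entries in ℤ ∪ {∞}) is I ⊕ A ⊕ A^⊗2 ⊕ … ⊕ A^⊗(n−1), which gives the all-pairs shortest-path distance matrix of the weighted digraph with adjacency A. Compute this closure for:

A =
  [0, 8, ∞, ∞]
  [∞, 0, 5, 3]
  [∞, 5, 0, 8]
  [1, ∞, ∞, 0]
Closure =
  [0, 8, 13, 11]
  [4, 0, 5, 3]
  [9, 5, 0, 8]
  [1, 9, 14, 0]

This is the Floyd-Warshall all-pairs shortest-path computation. For each intermediate vertex k = 0, 1, …, 3, update dist[i][j] ← min(dist[i][j], dist[i][k] + dist[k][j]). The final matrix gives, for each (i, j), the minimum total weight of any directed path from i to j (possibly empty when i = j).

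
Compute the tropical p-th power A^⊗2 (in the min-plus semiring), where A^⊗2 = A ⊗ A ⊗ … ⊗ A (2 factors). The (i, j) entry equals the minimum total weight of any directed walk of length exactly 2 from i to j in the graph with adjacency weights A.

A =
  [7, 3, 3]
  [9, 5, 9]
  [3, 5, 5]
A^⊗2 =
  [6, 8, 8]
  [12, 10, 12]
  [8, 6, 6]

Each entry (A^⊗2)_ij equals the minimum over all length-2 walks i = v_0 → v_1 → … → v_2 = j of Σ_t A[v_t][v_{t+1}]. For example, for (i, j) = (0, 2) we minimise over 3 possible intermediate vertex sequences; the minimum is 8, attained along the walk 0 → 2 → 2.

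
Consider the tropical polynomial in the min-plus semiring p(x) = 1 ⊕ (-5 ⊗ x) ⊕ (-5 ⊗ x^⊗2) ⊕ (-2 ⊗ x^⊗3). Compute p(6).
p(6) = 1

A tropical monomial a ⊗ x^⊗i evaluates to a + i · x. Evaluating each term at x = 6:
  Term 0 contributes 1 + 0 · 6 = 1
  Term 1 contributes -5 + 1 · 6 = 1
  Term 2 contributes -5 + 2 · 6 = 7
  Term 3 contributes -2 + 3 · 6 = 16
p(6) = ⊕ of these = min[1, 1, 7, 16] = 1.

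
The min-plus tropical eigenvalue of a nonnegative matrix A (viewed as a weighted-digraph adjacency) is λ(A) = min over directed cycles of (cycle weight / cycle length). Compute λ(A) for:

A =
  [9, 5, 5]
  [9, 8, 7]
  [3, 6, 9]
λ(A) = 4

Enumerate directed cycles and compute their means (weight / length). Sample:
  cycle 0 → 0: weight = 9, length = 1, mean = 9/1 ≈ 9.000
  cycle 1 → 1: weight = 8, length = 1, mean = 8/1 ≈ 8.000
  cycle 2 → 2: weight = 9, length = 1, mean = 9/1 ≈ 9.000
  cycle 0 → 1 → 0: weight = 14, length = 2, mean = 14/2 ≈ 7.000
  cycle 0 → 2 → 0: weight = 8, length = 2, mean = 8/2 ≈ 4.000
  cycle 1 → 0 → 1: weight = 14, length = 2, mean = 14/2 ≈ 7.000
Minimum mean = 4.000, attained e.g. along the cycle 0 → 2 → 0 with weight 8 and length 2. So λ(A) = 8/2 = 4.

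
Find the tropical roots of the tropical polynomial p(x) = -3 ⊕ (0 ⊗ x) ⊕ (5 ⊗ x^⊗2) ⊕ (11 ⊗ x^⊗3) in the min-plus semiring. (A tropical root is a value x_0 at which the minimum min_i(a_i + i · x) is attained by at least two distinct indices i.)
Roots: {-6, -5, -3}

Each tropical root is a break point of the lower envelope of the lines y = a_i + i · x (there are 4 lines, with slopes 0, 1, ..., 3). Only the lines that attain the minimum somewhere contribute to roots; other lines are dominated. Here the surviving (envelope) indices are i = 3, i = 2, i = 1, i = 0.
Intersections between consecutive envelope lines give the roots: for adjacent envelope indices i < j the intersection is x = (a_i − a_j) / (j − i). Reading off the sorted break points: {-6, -5, -3}.
Verification: at each break x_0, at least two indices attain the minimum of min_i(a_i + i · x_0).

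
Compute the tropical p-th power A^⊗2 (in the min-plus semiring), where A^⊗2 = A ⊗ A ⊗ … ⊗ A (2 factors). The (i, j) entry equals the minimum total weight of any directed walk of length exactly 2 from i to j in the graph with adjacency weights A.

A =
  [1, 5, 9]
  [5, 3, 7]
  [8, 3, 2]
A^⊗2 =
  [2, 6, 10]
  [6, 6, 9]
  [8, 5, 4]

Each entry (A^⊗2)_ij equals the minimum over all length-2 walks i = v_0 → v_1 → … → v_2 = j of Σ_t A[v_t][v_{t+1}]. For example, for (i, j) = (0, 2) we minimise over 3 possible intermediate vertex sequences; the minimum is 10, attained along the walk 0 → 0 → 2.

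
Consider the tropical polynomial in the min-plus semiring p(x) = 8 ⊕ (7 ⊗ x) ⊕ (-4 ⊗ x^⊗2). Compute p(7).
p(7) = 8

A tropical monomial a ⊗ x^⊗i evaluates to a + i · x. Evaluating each term at x = 7:
  Term 0 contributes 8 + 0 · 7 = 8
  Term 1 contributes 7 + 1 · 7 = 14
  Term 2 contributes -4 + 2 · 7 = 10
p(7) = ⊕ of these = min[8, 14, 10] = 8.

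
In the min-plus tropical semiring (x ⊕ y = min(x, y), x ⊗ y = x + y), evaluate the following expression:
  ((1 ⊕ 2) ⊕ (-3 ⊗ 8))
((1 ⊕ 2) ⊕ (-3 ⊗ 8)) = 1

Expand innermost to outermost. Recall ⊕ takes the minimum of its arguments and ⊗ takes their sum. Working out the expression ((1 ⊕ 2) ⊕ (-3 ⊗ 8)) gives 1.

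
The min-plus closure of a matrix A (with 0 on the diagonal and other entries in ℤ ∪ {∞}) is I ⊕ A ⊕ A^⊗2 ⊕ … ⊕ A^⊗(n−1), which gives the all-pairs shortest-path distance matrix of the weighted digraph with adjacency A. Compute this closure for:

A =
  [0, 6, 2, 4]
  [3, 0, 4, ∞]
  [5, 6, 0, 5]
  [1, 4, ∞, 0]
Closure =
  [0, 6, 2, 4]
  [3, 0, 4, 7]
  [5, 6, 0, 5]
  [1, 4, 3, 0]

This is the Floyd-Warshall all-pairs shortest-path computation. For each intermediate vertex k = 0, 1, …, 3, update dist[i][j] ← min(dist[i][j], dist[i][k] + dist[k][j]). The final matrix gives, for each (i, j), the minimum total weight of any directed path from i to j (possibly empty when i = j).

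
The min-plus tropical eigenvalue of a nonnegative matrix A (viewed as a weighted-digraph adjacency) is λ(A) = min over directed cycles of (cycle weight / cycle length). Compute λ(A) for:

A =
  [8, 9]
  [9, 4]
λ(A) = 4

Enumerate directed cycles and compute their means (weight / length). Sample:
  cycle 0 → 0: weight = 8, length = 1, mean = 8/1 ≈ 8.000
  cycle 1 → 1: weight = 4, length = 1, mean = 4/1 ≈ 4.000
  cycle 0 → 1 → 0: weight = 18, length = 2, mean = 18/2 ≈ 9.000
  cycle 1 → 0 → 1: weight = 18, length = 2, mean = 18/2 ≈ 9.000
Minimum mean = 4.000, attained e.g. along the cycle 1 → 1 with weight 4 and length 1. So λ(A) = 4/1 = 4.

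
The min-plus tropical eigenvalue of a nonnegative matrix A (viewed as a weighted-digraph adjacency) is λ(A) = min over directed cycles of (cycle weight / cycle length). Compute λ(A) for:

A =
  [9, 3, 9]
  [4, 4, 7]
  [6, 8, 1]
λ(A) = 1

Enumerate directed cycles and compute their means (weight / length). Sample:
  cycle 0 → 0: weight = 9, length = 1, mean = 9/1 ≈ 9.000
  cycle 1 → 1: weight = 4, length = 1, mean = 4/1 ≈ 4.000
  cycle 2 → 2: weight = 1, length = 1, mean = 1/1 ≈ 1.000
  cycle 0 → 1 → 0: weight = 7, length = 2, mean = 7/2 ≈ 3.500
  cycle 0 → 2 → 0: weight = 15, length = 2, mean = 15/2 ≈ 7.500
  cycle 1 → 0 → 1: weight = 7, length = 2, mean = 7/2 ≈ 3.500
Minimum mean = 1.000, attained e.g. along the cycle 2 → 2 with weight 1 and length 1. So λ(A) = 1/1 = 1.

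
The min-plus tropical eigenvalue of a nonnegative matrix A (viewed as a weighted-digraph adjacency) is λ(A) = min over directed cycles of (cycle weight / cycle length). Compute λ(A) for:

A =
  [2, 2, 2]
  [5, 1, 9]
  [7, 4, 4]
λ(A) = 1

Enumerate directed cycles and compute their means (weight / length). Sample:
  cycle 0 → 0: weight = 2, length = 1, mean = 2/1 ≈ 2.000
  cycle 1 → 1: weight = 1, length = 1, mean = 1/1 ≈ 1.000
  cycle 2 → 2: weight = 4, length = 1, mean = 4/1 ≈ 4.000
  cycle 0 → 1 → 0: weight = 7, length = 2, mean = 7/2 ≈ 3.500
  cycle 0 → 2 → 0: weight = 9, length = 2, mean = 9/2 ≈ 4.500
  cycle 1 → 0 → 1: weight = 7, length = 2, mean = 7/2 ≈ 3.500
Minimum mean = 1.000, attained e.g. along the cycle 1 → 1 with weight 1 and length 1. So λ(A) = 1/1 = 1.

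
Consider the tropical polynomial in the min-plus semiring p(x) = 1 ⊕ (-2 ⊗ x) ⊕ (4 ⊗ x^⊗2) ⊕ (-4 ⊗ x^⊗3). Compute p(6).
p(6) = 1

A tropical monomial a ⊗ x^⊗i evaluates to a + i · x. Evaluating each term at x = 6:
  Term 0 contributes 1 + 0 · 6 = 1
  Term 1 contributes -2 + 1 · 6 = 4
  Term 2 contributes 4 + 2 · 6 = 16
  Term 3 contributes -4 + 3 · 6 = 14
p(6) = ⊕ of these = min[1, 4, 16, 14] = 1.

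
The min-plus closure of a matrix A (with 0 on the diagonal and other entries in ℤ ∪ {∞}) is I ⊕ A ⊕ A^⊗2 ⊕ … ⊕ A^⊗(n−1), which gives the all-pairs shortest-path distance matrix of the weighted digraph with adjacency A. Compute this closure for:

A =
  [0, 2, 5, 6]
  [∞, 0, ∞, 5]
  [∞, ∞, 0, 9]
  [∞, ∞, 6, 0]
Closure =
  [0, 2, 5, 6]
  [∞, 0, 11, 5]
  [∞, ∞, 0, 9]
  [∞, ∞, 6, 0]

This is the Floyd-Warshall all-pairs shortest-path computation. For each intermediate vertex k = 0, 1, …, 3, update dist[i][j] ← min(dist[i][j], dist[i][k] + dist[k][j]). The final matrix gives, for each (i, j), the minimum total weight of any directed path from i to j (possibly empty when i = j).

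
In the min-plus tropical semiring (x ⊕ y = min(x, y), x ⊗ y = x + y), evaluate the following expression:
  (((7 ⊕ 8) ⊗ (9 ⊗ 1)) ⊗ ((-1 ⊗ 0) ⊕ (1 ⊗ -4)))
(((7 ⊕ 8) ⊗ (9 ⊗ 1)) ⊗ ((-1 ⊗ 0) ⊕ (1 ⊗ -4))) = 14

Expand innermost to outermost. Recall ⊕ takes the minimum of its arguments and ⊗ takes their sum. Working out the expression (((7 ⊕ 8) ⊗ (9 ⊗ 1)) ⊗ ((-1 ⊗ 0) ⊕ (1 ⊗ -4))) gives 14.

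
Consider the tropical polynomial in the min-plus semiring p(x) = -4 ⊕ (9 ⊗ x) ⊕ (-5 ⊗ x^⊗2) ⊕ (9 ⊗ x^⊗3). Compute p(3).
p(3) = -4

A tropical monomial a ⊗ x^⊗i evaluates to a + i · x. Evaluating each term at x = 3:
  Term 0 contributes -4 + 0 · 3 = -4
  Term 1 contributes 9 + 1 · 3 = 12
  Term 2 contributes -5 + 2 · 3 = 1
  Term 3 contributes 9 + 3 · 3 = 18
p(3) = ⊕ of these = min[-4, 12, 1, 18] = -4.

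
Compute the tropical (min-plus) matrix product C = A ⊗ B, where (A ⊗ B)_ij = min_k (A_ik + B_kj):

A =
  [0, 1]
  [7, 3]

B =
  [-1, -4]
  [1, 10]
A ⊗ B =
  [-1, -4]
  [4, 3]

Apply the min-plus product entry-by-entry:
  C[0][0] = min over k of (A[0][0] + B[0][0] = 0 + -1 = -1, A[0][1] + B[1][0] = 1 + 1 = 2) = -1 (attained at k = 0)
  C[0][1] = min over k of (A[0][0] + B[0][1] = 0 + -4 = -4, A[0][1] + B[1][1] = 1 + 10 = 11) = -4 (attained at k = 0)
  C[1][0] = min over k of (A[1][0] + B[0][0] = 7 + -1 = 6, A[1][1] + B[1][0] = 3 + 1 = 4) = 4 (attained at k = 1)
  C[1][1] = min over k of (A[1][0] + B[0][1] = 7 + -4 = 3, A[1][1] + B[1][1] = 3 + 10 = 13) = 3 (attained at k = 0)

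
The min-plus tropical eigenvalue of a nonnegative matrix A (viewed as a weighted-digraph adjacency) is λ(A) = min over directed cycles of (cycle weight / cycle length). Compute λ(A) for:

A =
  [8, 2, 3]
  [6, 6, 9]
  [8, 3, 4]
λ(A) = 4

Enumerate directed cycles and compute their means (weight / length). Sample:
  cycle 0 → 0: weight = 8, length = 1, mean = 8/1 ≈ 8.000
  cycle 1 → 1: weight = 6, length = 1, mean = 6/1 ≈ 6.000
  cycle 2 → 2: weight = 4, length = 1, mean = 4/1 ≈ 4.000
  cycle 0 → 1 → 0: weight = 8, length = 2, mean = 8/2 ≈ 4.000
  cycle 0 → 2 → 0: weight = 11, length = 2, mean = 11/2 ≈ 5.500
  cycle 1 → 0 → 1: weight = 8, length = 2, mean = 8/2 ≈ 4.000
Minimum mean = 4.000, attained e.g. along the cycle 2 → 2 with weight 4 and length 1. So λ(A) = 4/1 = 4.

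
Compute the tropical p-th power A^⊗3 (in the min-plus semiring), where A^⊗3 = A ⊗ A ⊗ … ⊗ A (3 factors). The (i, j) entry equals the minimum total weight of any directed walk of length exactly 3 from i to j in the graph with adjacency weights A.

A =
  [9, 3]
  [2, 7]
A^⊗3 =
  [12, 8]
  [7, 12]

Each entry (A^⊗3)_ij equals the minimum over all length-3 walks i = v_0 → v_1 → … → v_3 = j of Σ_t A[v_t][v_{t+1}]. For example, for (i, j) = (0, 1) we minimise over 4 possible intermediate vertex sequences; the minimum is 8, attained along the walk 0 → 1 → 0 → 1.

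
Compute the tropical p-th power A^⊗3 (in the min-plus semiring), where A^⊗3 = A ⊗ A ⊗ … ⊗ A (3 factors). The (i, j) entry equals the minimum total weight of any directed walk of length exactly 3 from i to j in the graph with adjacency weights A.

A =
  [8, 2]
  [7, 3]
A^⊗3 =
  [12, 8]
  [13, 9]

Each entry (A^⊗3)_ij equals the minimum over all length-3 walks i = v_0 → v_1 → … → v_3 = j of Σ_t A[v_t][v_{t+1}]. For example, for (i, j) = (0, 1) we minimise over 4 possible intermediate vertex sequences; the minimum is 8, attained along the walk 0 → 1 → 1 → 1.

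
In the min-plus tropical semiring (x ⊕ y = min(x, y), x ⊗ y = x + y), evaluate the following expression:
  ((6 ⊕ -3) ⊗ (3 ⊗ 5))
((6 ⊕ -3) ⊗ (3 ⊗ 5)) = 5

Expand innermost to outermost. Recall ⊕ takes the minimum of its arguments and ⊗ takes their sum. Working out the expression ((6 ⊕ -3) ⊗ (3 ⊗ 5)) gives 5.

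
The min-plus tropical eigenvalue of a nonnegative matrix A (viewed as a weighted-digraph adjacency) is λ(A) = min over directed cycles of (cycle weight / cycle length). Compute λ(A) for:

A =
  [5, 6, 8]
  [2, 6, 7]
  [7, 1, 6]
λ(A) = 11/3

Enumerate directed cycles and compute their means (weight / length). Sample:
  cycle 0 → 0: weight = 5, length = 1, mean = 5/1 ≈ 5.000
  cycle 1 → 1: weight = 6, length = 1, mean = 6/1 ≈ 6.000
  cycle 2 → 2: weight = 6, length = 1, mean = 6/1 ≈ 6.000
  cycle 0 → 1 → 0: weight = 8, length = 2, mean = 8/2 ≈ 4.000
  cycle 0 → 2 → 0: weight = 15, length = 2, mean = 15/2 ≈ 7.500
  cycle 1 → 0 → 1: weight = 8, length = 2, mean = 8/2 ≈ 4.000
Minimum mean = 3.667, attained e.g. along the cycle 0 → 2 → 1 → 0 with weight 11 and length 3. So λ(A) = 11/3 = 11/3.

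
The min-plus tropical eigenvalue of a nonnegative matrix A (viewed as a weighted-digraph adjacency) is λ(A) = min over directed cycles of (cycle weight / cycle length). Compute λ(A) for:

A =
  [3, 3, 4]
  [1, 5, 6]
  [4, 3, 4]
λ(A) = 2

Enumerate directed cycles and compute their means (weight / length). Sample:
  cycle 0 → 0: weight = 3, length = 1, mean = 3/1 ≈ 3.000
  cycle 1 → 1: weight = 5, length = 1, mean = 5/1 ≈ 5.000
  cycle 2 → 2: weight = 4, length = 1, mean = 4/1 ≈ 4.000
  cycle 0 → 1 → 0: weight = 4, length = 2, mean = 4/2 ≈ 2.000
  cycle 0 → 2 → 0: weight = 8, length = 2, mean = 8/2 ≈ 4.000
  cycle 1 → 0 → 1: weight = 4, length = 2, mean = 4/2 ≈ 2.000
Minimum mean = 2.000, attained e.g. along the cycle 0 → 1 → 0 with weight 4 and length 2. So λ(A) = 4/2 = 2.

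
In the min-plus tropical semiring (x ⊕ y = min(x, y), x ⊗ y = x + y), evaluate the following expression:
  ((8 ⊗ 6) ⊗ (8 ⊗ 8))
((8 ⊗ 6) ⊗ (8 ⊗ 8)) = 30

Expand innermost to outermost. Recall ⊕ takes the minimum of its arguments and ⊗ takes their sum. Working out the expression ((8 ⊗ 6) ⊗ (8 ⊗ 8)) gives 30.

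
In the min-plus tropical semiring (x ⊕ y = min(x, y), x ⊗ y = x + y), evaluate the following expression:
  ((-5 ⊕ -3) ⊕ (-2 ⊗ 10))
((-5 ⊕ -3) ⊕ (-2 ⊗ 10)) = -5

Expand innermost to outermost. Recall ⊕ takes the minimum of its arguments and ⊗ takes their sum. Working out the expression ((-5 ⊕ -3) ⊕ (-2 ⊗ 10)) gives -5.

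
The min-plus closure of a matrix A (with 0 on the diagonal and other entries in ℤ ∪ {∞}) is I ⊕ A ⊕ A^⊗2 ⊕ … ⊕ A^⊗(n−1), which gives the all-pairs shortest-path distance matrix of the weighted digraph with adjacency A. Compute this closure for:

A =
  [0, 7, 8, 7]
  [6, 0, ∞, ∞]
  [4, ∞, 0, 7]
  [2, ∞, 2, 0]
Closure =
  [0, 7, 8, 7]
  [6, 0, 14, 13]
  [4, 11, 0, 7]
  [2, 9, 2, 0]

This is the Floyd-Warshall all-pairs shortest-path computation. For each intermediate vertex k = 0, 1, …, 3, update dist[i][j] ← min(dist[i][j], dist[i][k] + dist[k][j]). The final matrix gives, for each (i, j), the minimum total weight of any directed path from i to j (possibly empty when i = j).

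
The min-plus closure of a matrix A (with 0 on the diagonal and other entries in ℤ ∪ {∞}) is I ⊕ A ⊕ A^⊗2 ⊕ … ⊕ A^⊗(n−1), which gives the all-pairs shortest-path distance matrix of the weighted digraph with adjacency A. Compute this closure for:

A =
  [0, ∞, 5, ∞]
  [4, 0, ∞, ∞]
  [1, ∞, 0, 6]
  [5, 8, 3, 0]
Closure =
  [0, 19, 5, 11]
  [4, 0, 9, 15]
  [1, 14, 0, 6]
  [4, 8, 3, 0]

This is the Floyd-Warshall all-pairs shortest-path computation. For each intermediate vertex k = 0, 1, …, 3, update dist[i][j] ← min(dist[i][j], dist[i][k] + dist[k][j]). The final matrix gives, for each (i, j), the minimum total weight of any directed path from i to j (possibly empty when i = j).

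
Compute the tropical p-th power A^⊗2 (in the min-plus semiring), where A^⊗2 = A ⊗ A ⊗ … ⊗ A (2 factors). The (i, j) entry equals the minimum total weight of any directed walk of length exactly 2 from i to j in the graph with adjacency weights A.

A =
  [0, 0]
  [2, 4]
A^⊗2 =
  [0, 0]
  [2, 2]

Each entry (A^⊗2)_ij equals the minimum over all length-2 walks i = v_0 → v_1 → … → v_2 = j of Σ_t A[v_t][v_{t+1}]. For example, for (i, j) = (0, 1) we minimise over 2 possible intermediate vertex sequences; the minimum is 0, attained along the walk 0 → 0 → 1.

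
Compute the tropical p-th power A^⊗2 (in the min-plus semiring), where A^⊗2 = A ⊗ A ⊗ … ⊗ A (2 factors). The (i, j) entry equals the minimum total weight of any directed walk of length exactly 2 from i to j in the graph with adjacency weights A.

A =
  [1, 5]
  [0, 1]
A^⊗2 =
  [2, 6]
  [1, 2]

Each entry (A^⊗2)_ij equals the minimum over all length-2 walks i = v_0 → v_1 → … → v_2 = j of Σ_t A[v_t][v_{t+1}]. For example, for (i, j) = (0, 1) we minimise over 2 possible intermediate vertex sequences; the minimum is 6, attained along the walk 0 → 0 → 1.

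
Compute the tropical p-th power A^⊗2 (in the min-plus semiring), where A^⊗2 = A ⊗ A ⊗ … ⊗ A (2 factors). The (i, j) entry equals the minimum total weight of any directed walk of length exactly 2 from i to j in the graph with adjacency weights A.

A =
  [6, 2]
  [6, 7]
A^⊗2 =
  [8, 8]
  [12, 8]

Each entry (A^⊗2)_ij equals the minimum over all length-2 walks i = v_0 → v_1 → … → v_2 = j of Σ_t A[v_t][v_{t+1}]. For example, for (i, j) = (0, 1) we minimise over 2 possible intermediate vertex sequences; the minimum is 8, attained along the walk 0 → 0 → 1.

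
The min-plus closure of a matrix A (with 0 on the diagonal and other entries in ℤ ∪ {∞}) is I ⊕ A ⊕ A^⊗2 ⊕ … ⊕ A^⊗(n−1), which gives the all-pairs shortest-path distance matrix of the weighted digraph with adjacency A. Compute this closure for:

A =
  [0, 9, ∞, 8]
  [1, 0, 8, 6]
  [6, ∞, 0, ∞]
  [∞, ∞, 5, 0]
Closure =
  [0, 9, 13, 8]
  [1, 0, 8, 6]
  [6, 15, 0, 14]
  [11, 20, 5, 0]

This is the Floyd-Warshall all-pairs shortest-path computation. For each intermediate vertex k = 0, 1, …, 3, update dist[i][j] ← min(dist[i][j], dist[i][k] + dist[k][j]). The final matrix gives, for each (i, j), the minimum total weight of any directed path from i to j (possibly empty when i = j).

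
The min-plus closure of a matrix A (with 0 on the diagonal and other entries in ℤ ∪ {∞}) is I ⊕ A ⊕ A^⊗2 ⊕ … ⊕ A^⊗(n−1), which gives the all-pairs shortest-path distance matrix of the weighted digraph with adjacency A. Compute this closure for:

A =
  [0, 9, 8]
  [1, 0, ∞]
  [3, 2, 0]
Closure =
  [0, 9, 8]
  [1, 0, 9]
  [3, 2, 0]

This is the Floyd-Warshall all-pairs shortest-path computation. For each intermediate vertex k = 0, 1, …, 2, update dist[i][j] ← min(dist[i][j], dist[i][k] + dist[k][j]). The final matrix gives, for each (i, j), the minimum total weight of any directed path from i to j (possibly empty when i = j).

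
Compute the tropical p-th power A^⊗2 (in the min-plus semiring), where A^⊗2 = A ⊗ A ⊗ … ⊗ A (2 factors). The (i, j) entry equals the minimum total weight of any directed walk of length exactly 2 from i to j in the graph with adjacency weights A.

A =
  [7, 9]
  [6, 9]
A^⊗2 =
  [14, 16]
  [13, 15]

Each entry (A^⊗2)_ij equals the minimum over all length-2 walks i = v_0 → v_1 → … → v_2 = j of Σ_t A[v_t][v_{t+1}]. For example, for (i, j) = (0, 1) we minimise over 2 possible intermediate vertex sequences; the minimum is 16, attained along the walk 0 → 0 → 1.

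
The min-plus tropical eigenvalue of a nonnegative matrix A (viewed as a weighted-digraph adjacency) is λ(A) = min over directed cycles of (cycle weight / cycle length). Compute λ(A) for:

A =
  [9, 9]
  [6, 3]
λ(A) = 3

Enumerate directed cycles and compute their means (weight / length). Sample:
  cycle 0 → 0: weight = 9, length = 1, mean = 9/1 ≈ 9.000
  cycle 1 → 1: weight = 3, length = 1, mean = 3/1 ≈ 3.000
  cycle 0 → 1 → 0: weight = 15, length = 2, mean = 15/2 ≈ 7.500
  cycle 1 → 0 → 1: weight = 15, length = 2, mean = 15/2 ≈ 7.500
Minimum mean = 3.000, attained e.g. along the cycle 1 → 1 with weight 3 and length 1. So λ(A) = 3/1 = 3.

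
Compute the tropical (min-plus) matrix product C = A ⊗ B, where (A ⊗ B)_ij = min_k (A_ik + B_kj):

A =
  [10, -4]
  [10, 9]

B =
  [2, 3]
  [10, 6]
A ⊗ B =
  [6, 2]
  [12, 13]

Apply the min-plus product entry-by-entry:
  C[0][0] = min over k of (A[0][0] + B[0][0] = 10 + 2 = 12, A[0][1] + B[1][0] = -4 + 10 = 6) = 6 (attained at k = 1)
  C[0][1] = min over k of (A[0][0] + B[0][1] = 10 + 3 = 13, A[0][1] + B[1][1] = -4 + 6 = 2) = 2 (attained at k = 1)
  C[1][0] = min over k of (A[1][0] + B[0][0] = 10 + 2 = 12, A[1][1] + B[1][0] = 9 + 10 = 19) = 12 (attained at k = 0)
  C[1][1] = min over k of (A[1][0] + B[0][1] = 10 + 3 = 13, A[1][1] + B[1][1] = 9 + 6 = 15) = 13 (attained at k = 0)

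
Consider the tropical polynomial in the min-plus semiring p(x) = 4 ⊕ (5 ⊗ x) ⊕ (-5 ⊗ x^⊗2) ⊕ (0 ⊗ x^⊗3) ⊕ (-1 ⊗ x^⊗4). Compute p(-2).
p(-2) = -9

A tropical monomial a ⊗ x^⊗i evaluates to a + i · x. Evaluating each term at x = -2:
  Term 0 contributes 4 + 0 · -2 = 4
  Term 1 contributes 5 + 1 · -2 = 3
  Term 2 contributes -5 + 2 · -2 = -9
  Term 3 contributes 0 + 3 · -2 = -6
  Term 4 contributes -1 + 4 · -2 = -9
p(-2) = ⊕ of these = min[4, 3, -9, -6, -9] = -9.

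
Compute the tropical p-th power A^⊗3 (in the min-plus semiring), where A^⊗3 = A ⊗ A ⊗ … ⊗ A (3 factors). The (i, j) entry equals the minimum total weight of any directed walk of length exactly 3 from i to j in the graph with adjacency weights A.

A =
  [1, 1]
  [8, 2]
A^⊗3 =
  [3, 3]
  [10, 6]

Each entry (A^⊗3)_ij equals the minimum over all length-3 walks i = v_0 → v_1 → … → v_3 = j of Σ_t A[v_t][v_{t+1}]. For example, for (i, j) = (0, 1) we minimise over 4 possible intermediate vertex sequences; the minimum is 3, attained along the walk 0 → 0 → 0 → 1.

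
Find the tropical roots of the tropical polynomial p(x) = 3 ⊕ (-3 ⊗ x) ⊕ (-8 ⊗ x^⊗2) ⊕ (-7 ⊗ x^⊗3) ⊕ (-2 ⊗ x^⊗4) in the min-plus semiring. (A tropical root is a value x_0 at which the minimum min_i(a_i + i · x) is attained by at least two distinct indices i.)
Roots: {-5, -1, 5, 6}

Each tropical root is a break point of the lower envelope of the lines y = a_i + i · x (there are 5 lines, with slopes 0, 1, ..., 4). Only the lines that attain the minimum somewhere contribute to roots; other lines are dominated. Here the surviving (envelope) indices are i = 4, i = 3, i = 2, i = 1, i = 0.
Intersections between consecutive envelope lines give the roots: for adjacent envelope indices i < j the intersection is x = (a_i − a_j) / (j − i). Reading off the sorted break points: {-5, -1, 5, 6}.
Verification: at each break x_0, at least two indices attain the minimum of min_i(a_i + i · x_0).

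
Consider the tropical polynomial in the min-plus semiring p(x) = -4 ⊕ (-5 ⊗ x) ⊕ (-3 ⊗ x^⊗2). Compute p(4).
p(4) = -4

A tropical monomial a ⊗ x^⊗i evaluates to a + i · x. Evaluating each term at x = 4:
  Term 0 contributes -4 + 0 · 4 = -4
  Term 1 contributes -5 + 1 · 4 = -1
  Term 2 contributes -3 + 2 · 4 = 5
p(4) = ⊕ of these = min[-4, -1, 5] = -4.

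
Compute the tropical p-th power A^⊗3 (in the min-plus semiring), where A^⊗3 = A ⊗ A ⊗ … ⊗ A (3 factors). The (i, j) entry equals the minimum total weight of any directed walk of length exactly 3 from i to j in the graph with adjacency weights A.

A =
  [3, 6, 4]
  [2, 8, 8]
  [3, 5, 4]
A^⊗3 =
  [9, 12, 10]
  [8, 11, 9]
  [9, 12, 10]

Each entry (A^⊗3)_ij equals the minimum over all length-3 walks i = v_0 → v_1 → … → v_3 = j of Σ_t A[v_t][v_{t+1}]. For example, for (i, j) = (0, 2) we minimise over 9 possible intermediate vertex sequences; the minimum is 10, attained along the walk 0 → 0 → 0 → 2.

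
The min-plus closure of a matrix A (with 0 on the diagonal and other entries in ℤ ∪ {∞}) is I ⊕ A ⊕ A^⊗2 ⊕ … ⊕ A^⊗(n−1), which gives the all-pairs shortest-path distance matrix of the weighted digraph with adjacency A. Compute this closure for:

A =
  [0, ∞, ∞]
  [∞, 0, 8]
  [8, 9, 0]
Closure =
  [0, ∞, ∞]
  [16, 0, 8]
  [8, 9, 0]

This is the Floyd-Warshall all-pairs shortest-path computation. For each intermediate vertex k = 0, 1, …, 2, update dist[i][j] ← min(dist[i][j], dist[i][k] + dist[k][j]). The final matrix gives, for each (i, j), the minimum total weight of any directed path from i to j (possibly empty when i = j).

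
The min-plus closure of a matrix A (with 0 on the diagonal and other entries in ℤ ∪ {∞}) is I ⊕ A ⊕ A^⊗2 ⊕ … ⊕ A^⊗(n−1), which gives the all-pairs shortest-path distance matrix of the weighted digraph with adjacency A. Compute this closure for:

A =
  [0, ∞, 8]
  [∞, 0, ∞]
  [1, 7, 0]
Closure =
  [0, 15, 8]
  [∞, 0, ∞]
  [1, 7, 0]

This is the Floyd-Warshall all-pairs shortest-path computation. For each intermediate vertex k = 0, 1, …, 2, update dist[i][j] ← min(dist[i][j], dist[i][k] + dist[k][j]). The final matrix gives, for each (i, j), the minimum total weight of any directed path from i to j (possibly empty when i = j).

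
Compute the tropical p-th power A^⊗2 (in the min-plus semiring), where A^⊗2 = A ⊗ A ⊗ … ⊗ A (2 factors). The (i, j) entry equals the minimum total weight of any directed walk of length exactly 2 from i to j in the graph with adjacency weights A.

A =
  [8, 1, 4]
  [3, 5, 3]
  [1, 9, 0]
A^⊗2 =
  [4, 6, 4]
  [4, 4, 3]
  [1, 2, 0]

Each entry (A^⊗2)_ij equals the minimum over all length-2 walks i = v_0 → v_1 → … → v_2 = j of Σ_t A[v_t][v_{t+1}]. For example, for (i, j) = (0, 2) we minimise over 3 possible intermediate vertex sequences; the minimum is 4, attained along the walk 0 → 1 → 2.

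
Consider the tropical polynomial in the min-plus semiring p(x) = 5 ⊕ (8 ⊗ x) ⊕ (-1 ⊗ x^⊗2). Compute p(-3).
p(-3) = -7

A tropical monomial a ⊗ x^⊗i evaluates to a + i · x. Evaluating each term at x = -3:
  Term 0 contributes 5 + 0 · -3 = 5
  Term 1 contributes 8 + 1 · -3 = 5
  Term 2 contributes -1 + 2 · -3 = -7
p(-3) = ⊕ of these = min[5, 5, -7] = -7.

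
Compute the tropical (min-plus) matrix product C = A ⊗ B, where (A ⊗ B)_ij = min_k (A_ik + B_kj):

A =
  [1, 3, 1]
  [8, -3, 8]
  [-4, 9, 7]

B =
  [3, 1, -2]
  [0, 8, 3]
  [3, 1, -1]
A ⊗ B =
  [3, 2, -1]
  [-3, 5, 0]
  [-1, -3, -6]

Apply the min-plus product entry-by-entry:
  C[0][0] = min over k of (A[0][0] + B[0][0] = 1 + 3 = 4, A[0][1] + B[1][0] = 3 + 0 = 3, A[0][2] + B[2][0] = 1 + 3 = 4) = 3 (attained at k = 1)
  C[0][1] = min over k of (A[0][0] + B[0][1] = 1 + 1 = 2, A[0][1] + B[1][1] = 3 + 8 = 11, A[0][2] + B[2][1] = 1 + 1 = 2) = 2 (attained at k = 0)
  C[0][2] = min over k of (A[0][0] + B[0][2] = 1 + -2 = -1, A[0][1] + B[1][2] = 3 + 3 = 6, A[0][2] + B[2][2] = 1 + -1 = 0) = -1 (attained at k = 0)
  C[1][0] = min over k of (A[1][0] + B[0][0] = 8 + 3 = 11, A[1][1] + B[1][0] = -3 + 0 = -3, A[1][2] + B[2][0] = 8 + 3 = 11) = -3 (attained at k = 1)
  C[1][1] = min over k of (A[1][0] + B[0][1] = 8 + 1 = 9, A[1][1] + B[1][1] = -3 + 8 = 5, A[1][2] + B[2][1] = 8 + 1 = 9) = 5 (attained at k = 1)
  C[1][2] = min over k of (A[1][0] + B[0][2] = 8 + -2 = 6, A[1][1] + B[1][2] = -3 + 3 = 0, A[1][2] + B[2][2] = 8 + -1 = 7) = 0 (attained at k = 1)
  C[2][0] = min over k of (A[2][0] + B[0][0] = -4 + 3 = -1, A[2][1] + B[1][0] = 9 + 0 = 9, A[2][2] + B[2][0] = 7 + 3 = 10) = -1 (attained at k = 0)
  C[2][1] = min over k of (A[2][0] + B[0][1] = -4 + 1 = -3, A[2][1] + B[1][1] = 9 + 8 = 17, A[2][2] + B[2][1] = 7 + 1 = 8) = -3 (attained at k = 0)
  C[2][2] = min over k of (A[2][0] + B[0][2] = -4 + -2 = -6, A[2][1] + B[1][2] = 9 + 3 = 12, A[2][2] + B[2][2] = 7 + -1 = 6) = -6 (attained at k = 0)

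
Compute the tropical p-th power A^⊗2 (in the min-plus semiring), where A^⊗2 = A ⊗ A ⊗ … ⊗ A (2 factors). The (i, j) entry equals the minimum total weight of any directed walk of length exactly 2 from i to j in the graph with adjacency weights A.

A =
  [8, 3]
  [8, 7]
A^⊗2 =
  [11, 10]
  [15, 11]

Each entry (A^⊗2)_ij equals the minimum over all length-2 walks i = v_0 → v_1 → … → v_2 = j of Σ_t A[v_t][v_{t+1}]. For example, for (i, j) = (0, 1) we minimise over 2 possible intermediate vertex sequences; the minimum is 10, attained along the walk 0 → 1 → 1.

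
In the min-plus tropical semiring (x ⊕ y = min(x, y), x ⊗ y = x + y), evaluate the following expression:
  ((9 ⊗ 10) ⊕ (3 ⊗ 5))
((9 ⊗ 10) ⊕ (3 ⊗ 5)) = 8

Expand innermost to outermost. Recall ⊕ takes the minimum of its arguments and ⊗ takes their sum. Working out the expression ((9 ⊗ 10) ⊕ (3 ⊗ 5)) gives 8.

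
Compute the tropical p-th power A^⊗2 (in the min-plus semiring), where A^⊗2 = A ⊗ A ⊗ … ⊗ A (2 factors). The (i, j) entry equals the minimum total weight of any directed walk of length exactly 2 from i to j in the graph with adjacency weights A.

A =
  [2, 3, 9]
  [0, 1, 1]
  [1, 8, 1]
A^⊗2 =
  [3, 4, 4]
  [1, 2, 2]
  [2, 4, 2]

Each entry (A^⊗2)_ij equals the minimum over all length-2 walks i = v_0 → v_1 → … → v_2 = j of Σ_t A[v_t][v_{t+1}]. For example, for (i, j) = (0, 2) we minimise over 3 possible intermediate vertex sequences; the minimum is 4, attained along the walk 0 → 1 → 2.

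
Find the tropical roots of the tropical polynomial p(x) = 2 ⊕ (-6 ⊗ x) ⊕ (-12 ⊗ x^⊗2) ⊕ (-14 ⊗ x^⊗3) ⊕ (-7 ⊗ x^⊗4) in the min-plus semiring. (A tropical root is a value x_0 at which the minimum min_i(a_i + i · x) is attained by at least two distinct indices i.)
Roots: {-7, 2, 6, 8}

Each tropical root is a break point of the lower envelope of the lines y = a_i + i · x (there are 5 lines, with slopes 0, 1, ..., 4). Only the lines that attain the minimum somewhere contribute to roots; other lines are dominated. Here the surviving (envelope) indices are i = 4, i = 3, i = 2, i = 1, i = 0.
Intersections between consecutive envelope lines give the roots: for adjacent envelope indices i < j the intersection is x = (a_i − a_j) / (j − i). Reading off the sorted break points: {-7, 2, 6, 8}.
Verification: at each break x_0, at least two indices attain the minimum of min_i(a_i + i · x_0).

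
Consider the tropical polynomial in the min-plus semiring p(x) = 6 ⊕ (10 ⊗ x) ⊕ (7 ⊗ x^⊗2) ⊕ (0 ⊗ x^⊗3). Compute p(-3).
p(-3) = -9

A tropical monomial a ⊗ x^⊗i evaluates to a + i · x. Evaluating each term at x = -3:
  Term 0 contributes 6 + 0 · -3 = 6
  Term 1 contributes 10 + 1 · -3 = 7
  Term 2 contributes 7 + 2 · -3 = 1
  Term 3 contributes 0 + 3 · -3 = -9
p(-3) = ⊕ of these = min[6, 7, 1, -9] = -9.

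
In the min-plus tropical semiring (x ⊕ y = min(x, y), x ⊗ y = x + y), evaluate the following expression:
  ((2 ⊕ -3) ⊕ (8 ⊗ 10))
((2 ⊕ -3) ⊕ (8 ⊗ 10)) = -3

Expand innermost to outermost. Recall ⊕ takes the minimum of its arguments and ⊗ takes their sum. Working out the expression ((2 ⊕ -3) ⊕ (8 ⊗ 10)) gives -3.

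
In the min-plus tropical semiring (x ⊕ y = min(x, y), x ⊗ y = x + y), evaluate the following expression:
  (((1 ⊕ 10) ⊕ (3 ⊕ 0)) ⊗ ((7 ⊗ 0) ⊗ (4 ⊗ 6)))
(((1 ⊕ 10) ⊕ (3 ⊕ 0)) ⊗ ((7 ⊗ 0) ⊗ (4 ⊗ 6))) = 17

Expand innermost to outermost. Recall ⊕ takes the minimum of its arguments and ⊗ takes their sum. Working out the expression (((1 ⊕ 10) ⊕ (3 ⊕ 0)) ⊗ ((7 ⊗ 0) ⊗ (4 ⊗ 6))) gives 17.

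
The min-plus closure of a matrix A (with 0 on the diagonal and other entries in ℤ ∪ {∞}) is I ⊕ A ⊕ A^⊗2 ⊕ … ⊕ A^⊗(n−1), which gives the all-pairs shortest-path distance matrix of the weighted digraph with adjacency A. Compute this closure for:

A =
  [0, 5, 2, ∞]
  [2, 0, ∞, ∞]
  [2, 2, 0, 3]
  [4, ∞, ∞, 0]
Closure =
  [0, 4, 2, 5]
  [2, 0, 4, 7]
  [2, 2, 0, 3]
  [4, 8, 6, 0]

This is the Floyd-Warshall all-pairs shortest-path computation. For each intermediate vertex k = 0, 1, …, 3, update dist[i][j] ← min(dist[i][j], dist[i][k] + dist[k][j]). The final matrix gives, for each (i, j), the minimum total weight of any directed path from i to j (possibly empty when i = j).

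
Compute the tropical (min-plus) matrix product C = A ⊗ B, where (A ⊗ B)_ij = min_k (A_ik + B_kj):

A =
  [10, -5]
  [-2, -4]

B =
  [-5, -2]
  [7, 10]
A ⊗ B =
  [2, 5]
  [-7, -4]

Apply the min-plus product entry-by-entry:
  C[0][0] = min over k of (A[0][0] + B[0][0] = 10 + -5 = 5, A[0][1] + B[1][0] = -5 + 7 = 2) = 2 (attained at k = 1)
  C[0][1] = min over k of (A[0][0] + B[0][1] = 10 + -2 = 8, A[0][1] + B[1][1] = -5 + 10 = 5) = 5 (attained at k = 1)
  C[1][0] = min over k of (A[1][0] + B[0][0] = -2 + -5 = -7, A[1][1] + B[1][0] = -4 + 7 = 3) = -7 (attained at k = 0)
  C[1][1] = min over k of (A[1][0] + B[0][1] = -2 + -2 = -4, A[1][1] + B[1][1] = -4 + 10 = 6) = -4 (attained at k = 0)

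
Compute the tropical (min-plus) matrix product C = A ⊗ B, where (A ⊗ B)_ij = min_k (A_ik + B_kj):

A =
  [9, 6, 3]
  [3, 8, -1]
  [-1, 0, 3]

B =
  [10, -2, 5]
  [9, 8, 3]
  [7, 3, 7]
A ⊗ B =
  [10, 6, 9]
  [6, 1, 6]
  [9, -3, 3]

Apply the min-plus product entry-by-entry:
  C[0][0] = min over k of (A[0][0] + B[0][0] = 9 + 10 = 19, A[0][1] + B[1][0] = 6 + 9 = 15, A[0][2] + B[2][0] = 3 + 7 = 10) = 10 (attained at k = 2)
  C[0][1] = min over k of (A[0][0] + B[0][1] = 9 + -2 = 7, A[0][1] + B[1][1] = 6 + 8 = 14, A[0][2] + B[2][1] = 3 + 3 = 6) = 6 (attained at k = 2)
  C[0][2] = min over k of (A[0][0] + B[0][2] = 9 + 5 = 14, A[0][1] + B[1][2] = 6 + 3 = 9, A[0][2] + B[2][2] = 3 + 7 = 10) = 9 (attained at k = 1)
  C[1][0] = min over k of (A[1][0] + B[0][0] = 3 + 10 = 13, A[1][1] + B[1][0] = 8 + 9 = 17, A[1][2] + B[2][0] = -1 + 7 = 6) = 6 (attained at k = 2)
  C[1][1] = min over k of (A[1][0] + B[0][1] = 3 + -2 = 1, A[1][1] + B[1][1] = 8 + 8 = 16, A[1][2] + B[2][1] = -1 + 3 = 2) = 1 (attained at k = 0)
  C[1][2] = min over k of (A[1][0] + B[0][2] = 3 + 5 = 8, A[1][1] + B[1][2] = 8 + 3 = 11, A[1][2] + B[2][2] = -1 + 7 = 6) = 6 (attained at k = 2)
  C[2][0] = min over k of (A[2][0] + B[0][0] = -1 + 10 = 9, A[2][1] + B[1][0] = 0 + 9 = 9, A[2][2] + B[2][0] = 3 + 7 = 10) = 9 (attained at k = 0)
  C[2][1] = min over k of (A[2][0] + B[0][1] = -1 + -2 = -3, A[2][1] + B[1][1] = 0 + 8 = 8, A[2][2] + B[2][1] = 3 + 3 = 6) = -3 (attained at k = 0)
  C[2][2] = min over k of (A[2][0] + B[0][2] = -1 + 5 = 4, A[2][1] + B[1][2] = 0 + 3 = 3, A[2][2] + B[2][2] = 3 + 7 = 10) = 3 (attained at k = 1)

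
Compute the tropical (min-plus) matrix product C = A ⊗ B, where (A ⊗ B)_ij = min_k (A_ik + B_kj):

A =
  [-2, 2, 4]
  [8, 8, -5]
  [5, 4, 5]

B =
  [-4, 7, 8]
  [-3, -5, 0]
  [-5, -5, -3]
A ⊗ B =
  [-6, -3, 1]
  [-10, -10, -8]
  [0, -1, 2]

Apply the min-plus product entry-by-entry:
  C[0][0] = min over k of (A[0][0] + B[0][0] = -2 + -4 = -6, A[0][1] + B[1][0] = 2 + -3 = -1, A[0][2] + B[2][0] = 4 + -5 = -1) = -6 (attained at k = 0)
  C[0][1] = min over k of (A[0][0] + B[0][1] = -2 + 7 = 5, A[0][1] + B[1][1] = 2 + -5 = -3, A[0][2] + B[2][1] = 4 + -5 = -1) = -3 (attained at k = 1)
  C[0][2] = min over k of (A[0][0] + B[0][2] = -2 + 8 = 6, A[0][1] + B[1][2] = 2 + 0 = 2, A[0][2] + B[2][2] = 4 + -3 = 1) = 1 (attained at k = 2)
  C[1][0] = min over k of (A[1][0] + B[0][0] = 8 + -4 = 4, A[1][1] + B[1][0] = 8 + -3 = 5, A[1][2] + B[2][0] = -5 + -5 = -10) = -10 (attained at k = 2)
  C[1][1] = min over k of (A[1][0] + B[0][1] = 8 + 7 = 15, A[1][1] + B[1][1] = 8 + -5 = 3, A[1][2] + B[2][1] = -5 + -5 = -10) = -10 (attained at k = 2)
  C[1][2] = min over k of (A[1][0] + B[0][2] = 8 + 8 = 16, A[1][1] + B[1][2] = 8 + 0 = 8, A[1][2] + B[2][2] = -5 + -3 = -8) = -8 (attained at k = 2)
  C[2][0] = min over k of (A[2][0] + B[0][0] = 5 + -4 = 1, A[2][1] + B[1][0] = 4 + -3 = 1, A[2][2] + B[2][0] = 5 + -5 = 0) = 0 (attained at k = 2)
  C[2][1] = min over k of (A[2][0] + B[0][1] = 5 + 7 = 12, A[2][1] + B[1][1] = 4 + -5 = -1, A[2][2] + B[2][1] = 5 + -5 = 0) = -1 (attained at k = 1)
  C[2][2] = min over k of (A[2][0] + B[0][2] = 5 + 8 = 13, A[2][1] + B[1][2] = 4 + 0 = 4, A[2][2] + B[2][2] = 5 + -3 = 2) = 2 (attained at k = 2)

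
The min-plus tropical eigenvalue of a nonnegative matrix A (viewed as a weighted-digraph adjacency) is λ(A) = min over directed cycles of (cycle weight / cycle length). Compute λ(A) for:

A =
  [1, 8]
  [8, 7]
λ(A) = 1

Enumerate directed cycles and compute their means (weight / length). Sample:
  cycle 0 → 0: weight = 1, length = 1, mean = 1/1 ≈ 1.000
  cycle 1 → 1: weight = 7, length = 1, mean = 7/1 ≈ 7.000
  cycle 0 → 1 → 0: weight = 16, length = 2, mean = 16/2 ≈ 8.000
  cycle 1 → 0 → 1: weight = 16, length = 2, mean = 16/2 ≈ 8.000
Minimum mean = 1.000, attained e.g. along the cycle 0 → 0 with weight 1 and length 1. So λ(A) = 1/1 = 1.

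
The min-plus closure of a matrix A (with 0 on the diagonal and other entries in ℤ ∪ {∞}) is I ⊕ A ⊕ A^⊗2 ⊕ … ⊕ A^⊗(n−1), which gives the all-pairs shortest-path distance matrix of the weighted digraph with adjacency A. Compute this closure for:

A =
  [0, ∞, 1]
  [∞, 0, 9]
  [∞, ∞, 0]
Closure =
  [0, ∞, 1]
  [∞, 0, 9]
  [∞, ∞, 0]

This is the Floyd-Warshall all-pairs shortest-path computation. For each intermediate vertex k = 0, 1, …, 2, update dist[i][j] ← min(dist[i][j], dist[i][k] + dist[k][j]). The final matrix gives, for each (i, j), the minimum total weight of any directed path from i to j (possibly empty when i = j).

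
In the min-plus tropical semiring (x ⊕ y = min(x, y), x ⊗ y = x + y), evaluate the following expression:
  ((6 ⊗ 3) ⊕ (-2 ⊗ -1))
((6 ⊗ 3) ⊕ (-2 ⊗ -1)) = -3

Expand innermost to outermost. Recall ⊕ takes the minimum of its arguments and ⊗ takes their sum. Working out the expression ((6 ⊗ 3) ⊕ (-2 ⊗ -1)) gives -3.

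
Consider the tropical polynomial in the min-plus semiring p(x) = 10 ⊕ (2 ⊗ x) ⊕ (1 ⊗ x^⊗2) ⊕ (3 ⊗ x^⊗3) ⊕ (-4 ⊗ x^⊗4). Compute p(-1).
p(-1) = -8

A tropical monomial a ⊗ x^⊗i evaluates to a + i · x. Evaluating each term at x = -1:
  Term 0 contributes 10 + 0 · -1 = 10
  Term 1 contributes 2 + 1 · -1 = 1
  Term 2 contributes 1 + 2 · -1 = -1
  Term 3 contributes 3 + 3 · -1 = 0
  Term 4 contributes -4 + 4 · -1 = -8
p(-1) = ⊕ of these = min[10, 1, -1, 0, -8] = -8.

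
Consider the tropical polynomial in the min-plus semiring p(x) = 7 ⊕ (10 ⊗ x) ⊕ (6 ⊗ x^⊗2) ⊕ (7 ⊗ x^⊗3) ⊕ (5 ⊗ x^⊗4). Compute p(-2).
p(-2) = -3

A tropical monomial a ⊗ x^⊗i evaluates to a + i · x. Evaluating each term at x = -2:
  Term 0 contributes 7 + 0 · -2 = 7
  Term 1 contributes 10 + 1 · -2 = 8
  Term 2 contributes 6 + 2 · -2 = 2
  Term 3 contributes 7 + 3 · -2 = 1
  Term 4 contributes 5 + 4 · -2 = -3
p(-2) = ⊕ of these = min[7, 8, 2, 1, -3] = -3.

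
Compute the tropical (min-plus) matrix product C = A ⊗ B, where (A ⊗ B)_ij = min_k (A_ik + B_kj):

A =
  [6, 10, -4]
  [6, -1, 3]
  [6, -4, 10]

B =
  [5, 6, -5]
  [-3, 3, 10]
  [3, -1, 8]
A ⊗ B =
  [-1, -5, 1]
  [-4, 2, 1]
  [-7, -1, 1]

Apply the min-plus product entry-by-entry:
  C[0][0] = min over k of (A[0][0] + B[0][0] = 6 + 5 = 11, A[0][1] + B[1][0] = 10 + -3 = 7, A[0][2] + B[2][0] = -4 + 3 = -1) = -1 (attained at k = 2)
  C[0][1] = min over k of (A[0][0] + B[0][1] = 6 + 6 = 12, A[0][1] + B[1][1] = 10 + 3 = 13, A[0][2] + B[2][1] = -4 + -1 = -5) = -5 (attained at k = 2)
  C[0][2] = min over k of (A[0][0] + B[0][2] = 6 + -5 = 1, A[0][1] + B[1][2] = 10 + 10 = 20, A[0][2] + B[2][2] = -4 + 8 = 4) = 1 (attained at k = 0)
  C[1][0] = min over k of (A[1][0] + B[0][0] = 6 + 5 = 11, A[1][1] + B[1][0] = -1 + -3 = -4, A[1][2] + B[2][0] = 3 + 3 = 6) = -4 (attained at k = 1)
  C[1][1] = min over k of (A[1][0] + B[0][1] = 6 + 6 = 12, A[1][1] + B[1][1] = -1 + 3 = 2, A[1][2] + B[2][1] = 3 + -1 = 2) = 2 (attained at k = 1)
  C[1][2] = min over k of (A[1][0] + B[0][2] = 6 + -5 = 1, A[1][1] + B[1][2] = -1 + 10 = 9, A[1][2] + B[2][2] = 3 + 8 = 11) = 1 (attained at k = 0)
  C[2][0] = min over k of (A[2][0] + B[0][0] = 6 + 5 = 11, A[2][1] + B[1][0] = -4 + -3 = -7, A[2][2] + B[2][0] = 10 + 3 = 13) = -7 (attained at k = 1)
  C[2][1] = min over k of (A[2][0] + B[0][1] = 6 + 6 = 12, A[2][1] + B[1][1] = -4 + 3 = -1, A[2][2] + B[2][1] = 10 + -1 = 9) = -1 (attained at k = 1)
  C[2][2] = min over k of (A[2][0] + B[0][2] = 6 + -5 = 1, A[2][1] + B[1][2] = -4 + 10 = 6, A[2][2] + B[2][2] = 10 + 8 = 18) = 1 (attained at k = 0)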